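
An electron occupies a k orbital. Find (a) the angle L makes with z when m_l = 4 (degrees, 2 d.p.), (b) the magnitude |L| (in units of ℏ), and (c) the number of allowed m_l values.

θ(m_l=4) ≈ 57.69°; |L| = 2√14 ℏ ≈ 7.483ℏ; 15 values

For a k orbital, l = 7.
For m_l = 4: cos θ = 4/√56, θ ≈ 57.69°.
|L| = ℏ√(7·8) = 2√14 ℏ ≈ 7.483ℏ.
There are 2l+1 = 15 values of m_l.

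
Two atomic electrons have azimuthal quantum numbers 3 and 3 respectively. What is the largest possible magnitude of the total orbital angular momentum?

|L_tot|_max = √42 ℏ ≈ 6.481ℏ

Angular momentum addition gives L = |l₁ − l₂|, …, l₁ + l₂.
Allowed values: L = 0, 1, 2, 3, 4, 5, 6.
The largest magnitude corresponds to L = 6: |L_tot| = ℏ√(6·7) = √42 ℏ.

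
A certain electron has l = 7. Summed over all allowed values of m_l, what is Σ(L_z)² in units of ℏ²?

Σ(L_z)² = 280 ℏ²

m_l ∈ {-7, -6, -5, -4, -3, -2, -1, 0, 1, 2, 3, 4, 5, 6, 7}.
Σ m_l² = 2·(1 + 4 + 9 + 16 + 25 + 36 + 49) = 280.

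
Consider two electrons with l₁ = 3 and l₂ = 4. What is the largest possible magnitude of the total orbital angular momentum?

Angular momentum addition gives L = |l₁ − l₂|, …, l₁ + l₂.
L ∈ {1, 2, 3, 4, 5, 6, 7}.
The largest magnitude corresponds to L = 7: |L_tot| = ℏ√(7·8) = 2√14 ℏ.

|L_tot|_max = 2√14 ℏ ≈ 7.483ℏ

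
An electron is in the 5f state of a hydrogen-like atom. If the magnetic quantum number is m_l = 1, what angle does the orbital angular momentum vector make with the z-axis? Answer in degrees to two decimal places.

θ ≈ 73.22°

For 5f, l = 3.
|L| = √(l(l+1)) ℏ = 2√3 ℏ.
L_z = m_l ℏ = 1ℏ.
cos θ = L_z/|L| = 1/√12, so θ ≈ 73.22°.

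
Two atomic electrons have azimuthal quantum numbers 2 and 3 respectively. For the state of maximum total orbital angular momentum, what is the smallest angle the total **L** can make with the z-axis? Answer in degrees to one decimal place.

θ_min ≈ 24.1°

Angular momentum addition gives L = |l₁ − l₂|, …, l₁ + l₂.
L ∈ {1, 2, 3, 4, 5}.
The maximum is L = 5, with |L_tot| = ℏ√(5·6) = √30 ℏ.
The minimum angle with z is arccos(5/√30) ≈ 24.1°.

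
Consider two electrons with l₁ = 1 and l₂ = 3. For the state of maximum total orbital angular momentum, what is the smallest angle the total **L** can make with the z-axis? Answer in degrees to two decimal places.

θ_min ≈ 26.57°

The total orbital quantum number L ranges from |l₁ − l₂| to l₁ + l₂ in integer steps.
L ∈ {2, 3, 4}.
The maximum is L = 4, with |L_tot| = ℏ√(4·5) = 2√5 ℏ.
The minimum angle with z is arccos(4/√20) ≈ 26.57°.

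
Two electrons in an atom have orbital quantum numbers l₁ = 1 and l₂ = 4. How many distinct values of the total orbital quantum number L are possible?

By the triangle rule, |l₁ − l₂| ≤ L ≤ l₁ + l₂.
L ∈ {3, 4, 5}.
That is 3 values.

3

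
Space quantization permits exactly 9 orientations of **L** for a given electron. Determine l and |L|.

l = 4, |L| = 2√5 ℏ ≈ 4.472ℏ

9 = 2l + 1, so l = (9−1)/2 = 4.
Then |L| = √(l(l+1)) ℏ = 2√5 ℏ.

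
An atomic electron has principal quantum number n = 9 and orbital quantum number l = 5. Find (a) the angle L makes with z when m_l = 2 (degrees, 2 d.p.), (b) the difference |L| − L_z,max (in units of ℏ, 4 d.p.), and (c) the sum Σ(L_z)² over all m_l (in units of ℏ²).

For m_l = 2: cos θ = 2/√30, θ ≈ 68.58°.
|L| − L_z,max = (√30 − 5)ℏ ≈ 0.4772ℏ.
Σ m_l² = 110, so Σ(L_z)² = 110 ℏ².

θ(m_l=2) ≈ 68.58°; |L|−L_z,max ≈ 0.4772ℏ; Σ(L_z)² = 110 ℏ²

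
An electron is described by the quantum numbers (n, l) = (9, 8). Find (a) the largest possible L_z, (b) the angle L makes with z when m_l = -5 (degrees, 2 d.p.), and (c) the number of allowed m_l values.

L_z,max = 8ℏ; θ(m_l=-5) ≈ 126.10°; 17 values

L_z,max = lℏ = 8ℏ.
For m_l = -5: cos θ = -5/√72, θ ≈ 126.10°.
There are 2l+1 = 17 values of m_l.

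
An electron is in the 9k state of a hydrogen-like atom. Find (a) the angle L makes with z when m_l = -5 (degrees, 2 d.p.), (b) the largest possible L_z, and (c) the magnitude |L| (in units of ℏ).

9k means n = 9, l = 7.
For m_l = -5: cos θ = -5/√56, θ ≈ 131.92°.
L_z,max = lℏ = 7ℏ.
|L| = ℏ√(7·8) = 2√14 ℏ ≈ 7.483ℏ.

θ(m_l=-5) ≈ 131.92°; L_z,max = 7ℏ; |L| = 2√14 ℏ ≈ 7.483ℏ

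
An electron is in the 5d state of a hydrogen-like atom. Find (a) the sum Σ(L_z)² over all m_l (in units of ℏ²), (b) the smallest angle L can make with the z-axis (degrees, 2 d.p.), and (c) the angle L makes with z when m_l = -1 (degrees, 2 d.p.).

The 5d subshell has l = 2.
Σ m_l² = 10, so Σ(L_z)² = 10 ℏ².
cos θ_min = 2/√6, so θ_min ≈ 35.26°.
For m_l = -1: cos θ = -1/√6, θ ≈ 114.09°.

Σ(L_z)² = 10 ℏ²; θ_min ≈ 35.26°; θ(m_l=-1) ≈ 114.09°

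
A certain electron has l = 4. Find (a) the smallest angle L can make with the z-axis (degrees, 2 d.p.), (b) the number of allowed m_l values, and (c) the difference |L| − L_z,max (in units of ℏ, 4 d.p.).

θ_min ≈ 26.57°; 9 values; |L|−L_z,max ≈ 0.4721ℏ

cos θ_min = 4/√20, so θ_min ≈ 26.57°.
There are 2l+1 = 9 values of m_l.
|L| − L_z,max = (2√5 − 4)ℏ ≈ 0.4721ℏ.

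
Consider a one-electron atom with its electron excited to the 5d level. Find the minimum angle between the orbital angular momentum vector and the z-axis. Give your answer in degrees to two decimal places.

The 5d level has l = 2.
|L|² = l(l+1)ℏ² = 6ℏ², so |L| = √6 ℏ.
The smallest angle corresponds to the largest L_z, i.e. m_l = l = 2, giving L_z = 2ℏ.
cos θ_min = 2/√6, so θ_min ≈ 35.26°.

θ_min ≈ 35.26°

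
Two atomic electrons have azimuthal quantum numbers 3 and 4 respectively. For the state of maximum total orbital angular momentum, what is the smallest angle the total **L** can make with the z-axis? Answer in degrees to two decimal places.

The total orbital quantum number L ranges from |l₁ − l₂| to l₁ + l₂ in integer steps.
So L can be 1, 2, 3, 4, 5, 6, 7.
The maximum is L = 7, with |L_tot| = ℏ√(7·8) = 2√14 ℏ.
The minimum angle with z is arccos(7/√56) ≈ 20.70°.

θ_min ≈ 20.70°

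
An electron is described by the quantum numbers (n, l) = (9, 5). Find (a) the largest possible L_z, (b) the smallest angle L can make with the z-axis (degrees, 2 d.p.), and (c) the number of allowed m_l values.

L_z,max = 5ℏ; θ_min ≈ 24.09°; 11 values

L_z,max = lℏ = 5ℏ.
cos θ_min = 5/√30, so θ_min ≈ 24.09°.
There are 2l+1 = 11 values of m_l.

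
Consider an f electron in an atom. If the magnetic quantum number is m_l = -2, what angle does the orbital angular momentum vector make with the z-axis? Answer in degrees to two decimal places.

F corresponds to l = 3.
|L| = ℏ√(l(l+1)) = 2√3 ℏ.
L_z = m_l ℏ = −2ℏ.
cos θ = L_z/|L| = -2/√12, so θ ≈ 125.26°.

θ ≈ 125.26°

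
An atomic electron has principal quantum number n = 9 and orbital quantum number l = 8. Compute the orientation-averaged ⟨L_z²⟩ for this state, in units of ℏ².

m_l runs from −8 to 8, i.e. {-8, -7, -6, -5, -4, -3, -2, -1, 0, 1, 2, 3, 4, 5, 6, 7, 8}.
⟨L_z²⟩ = ℏ²·(Σ m_l²)/(2l+1) = ℏ²·408/17 = 24ℏ².

⟨L_z²⟩ = 24 ℏ²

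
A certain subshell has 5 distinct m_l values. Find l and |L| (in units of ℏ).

2l + 1 = 5 ⇒ l = 2.
|L| = ℏ√(l(l+1)) = ℏ√(2·3) = √6 ℏ.

l = 2, |L| = √6 ℏ ≈ 2.449ℏ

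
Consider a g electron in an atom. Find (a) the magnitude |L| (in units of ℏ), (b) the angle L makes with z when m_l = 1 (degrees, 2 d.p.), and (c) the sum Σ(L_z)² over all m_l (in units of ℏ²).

The letter g corresponds to l = 4.
|L| = ℏ√(4·5) = 2√5 ℏ ≈ 4.472ℏ.
For m_l = 1: cos θ = 1/√20, θ ≈ 77.08°.
Σ m_l² = 60, so Σ(L_z)² = 60 ℏ².

|L| = 2√5 ℏ ≈ 4.472ℏ; θ(m_l=1) ≈ 77.08°; Σ(L_z)² = 60 ℏ²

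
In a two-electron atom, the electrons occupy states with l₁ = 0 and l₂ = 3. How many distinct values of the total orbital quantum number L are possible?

Angular momentum addition gives L = |l₁ − l₂|, …, l₁ + l₂.
Allowed values: L = 3.
That is 1 value.

1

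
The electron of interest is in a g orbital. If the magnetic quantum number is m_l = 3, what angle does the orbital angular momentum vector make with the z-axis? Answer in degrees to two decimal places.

θ ≈ 47.87°

For a g orbital, l = 4.
|L| = √(l(l+1)) ℏ = 2√5 ℏ.
L_z = m_l ℏ = 3ℏ.
cos θ = L_z/|L| = 3/√20, so θ ≈ 47.87°.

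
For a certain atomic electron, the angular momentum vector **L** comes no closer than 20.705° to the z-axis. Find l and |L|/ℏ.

cos θ_min = l/√(l(l+1)) = √(l/(l+1)), so l/(l+1) = cos²(20.705°) = 0.8750.
l = cos²θ/sin²θ ≈ 7.
Then |L| = ℏ√(7·8) = 2√14 ℏ.

l = 7, |L| = 2√14 ℏ ≈ 7.483ℏ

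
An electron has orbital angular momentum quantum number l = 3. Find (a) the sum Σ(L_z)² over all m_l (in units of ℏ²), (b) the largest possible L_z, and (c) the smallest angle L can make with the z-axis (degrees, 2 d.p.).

Σ(L_z)² = 28 ℏ²; L_z,max = 3ℏ; θ_min ≈ 30.00°

Σ m_l² = 28, so Σ(L_z)² = 28 ℏ².
L_z,max = lℏ = 3ℏ.
cos θ_min = 3/√12, so θ_min ≈ 30.00°.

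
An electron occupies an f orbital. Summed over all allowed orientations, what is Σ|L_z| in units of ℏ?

An f state has l = 3.
m_l runs from −3 to 3, i.e. {-3, -2, -1, 0, 1, 2, 3}.
Σ|m_l| = l(l+1) = 12.

Σ|L_z| = 12 ℏ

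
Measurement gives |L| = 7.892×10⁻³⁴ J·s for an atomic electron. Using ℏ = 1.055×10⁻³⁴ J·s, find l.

In units of ℏ, |L| ≈ 7.481.
(|L|/ℏ)² = l(l+1) ≈ 55.96 ⇒ l = 7.

l = 7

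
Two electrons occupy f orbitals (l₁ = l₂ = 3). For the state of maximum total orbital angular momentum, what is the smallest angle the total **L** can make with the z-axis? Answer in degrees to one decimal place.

Angular momentum addition gives L = |l₁ − l₂|, …, l₁ + l₂.
Allowed values: L = 0, 1, 2, 3, 4, 5, 6.
The maximum is L = 6, with |L_tot| = ℏ√(6·7) = √42 ℏ.
The minimum angle with z is arccos(6/√42) ≈ 22.2°.

θ_min ≈ 22.2°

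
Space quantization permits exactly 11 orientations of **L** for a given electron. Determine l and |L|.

Since there are 2l+1 = 11 values of m_l, l = 5.
|L| = ℏ√(l(l+1)) = ℏ√(5·6) = √30 ℏ.

l = 5, |L| = √30 ℏ ≈ 5.477ℏ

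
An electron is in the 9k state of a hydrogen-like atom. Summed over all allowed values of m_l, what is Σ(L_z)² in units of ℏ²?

Σ(L_z)² = 280 ℏ²

The 9k subshell has l = 7.
The allowed m_l values are -7, -6, -5, -4, -3, -2, -1, 0, 1, 2, 3, 4, 5, 6, 7.
Σ m_l² = l(l+1)(2l+1)/3 = 7·8·15/3 = 280.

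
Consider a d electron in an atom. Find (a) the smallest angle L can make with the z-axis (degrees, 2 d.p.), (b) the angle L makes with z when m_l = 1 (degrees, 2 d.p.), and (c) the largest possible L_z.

θ_min ≈ 35.26°; θ(m_l=1) ≈ 65.91°; L_z,max = 2ℏ

The letter d corresponds to l = 2.
cos θ_min = 2/√6, so θ_min ≈ 35.26°.
For m_l = 1: cos θ = 1/√6, θ ≈ 65.91°.
L_z,max = lℏ = 2ℏ.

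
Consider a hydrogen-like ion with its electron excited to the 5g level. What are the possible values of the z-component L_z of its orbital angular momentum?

L_z ∈ {−4ℏ, −3ℏ, −2ℏ, −ℏ, 0, ℏ, 2ℏ, 3ℏ, 4ℏ}

The 5g level has l = 4.
L_z = m_l ℏ with m_l ranging from −l to +l in integer steps.
For l = 4: m_l ∈ {-4, -3, -2, -1, 0, 1, 2, 3, 4}.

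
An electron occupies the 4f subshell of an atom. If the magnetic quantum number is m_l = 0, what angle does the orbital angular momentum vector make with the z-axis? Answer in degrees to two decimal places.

θ ≈ 90.00°

4f means n = 4, l = 3.
|L| = √(l(l+1)) ℏ = 2√3 ℏ.
L_z = m_l ℏ = 0ℏ.
cos θ = L_z/|L| = 0/√12, so θ ≈ 90.00°.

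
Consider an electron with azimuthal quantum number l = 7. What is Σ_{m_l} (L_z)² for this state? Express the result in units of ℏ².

m_l runs from −7 to 7, i.e. {-7, -6, -5, -4, -3, -2, -1, 0, 1, 2, 3, 4, 5, 6, 7}.
Σ m_l² = l(l+1)(2l+1)/3 = 7·8·15/3 = 280.

Σ(L_z)² = 280 ℏ²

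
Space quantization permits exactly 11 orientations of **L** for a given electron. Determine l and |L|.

l = 5, |L| = √30 ℏ ≈ 5.477ℏ

Since there are 2l+1 = 11 values of m_l, l = 5.
Then |L| = √(l(l+1)) ℏ = √30 ℏ.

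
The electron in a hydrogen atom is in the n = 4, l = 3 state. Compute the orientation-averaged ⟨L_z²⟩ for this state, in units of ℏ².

m_l runs from −3 to 3, i.e. {-3, -2, -1, 0, 1, 2, 3}.
Average of L_z² over 7 states: 28/7 ℏ² = 4 ℏ².

⟨L_z²⟩ = 4 ℏ²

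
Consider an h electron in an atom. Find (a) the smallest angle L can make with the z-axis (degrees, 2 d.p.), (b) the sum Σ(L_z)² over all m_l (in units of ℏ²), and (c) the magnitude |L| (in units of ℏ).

H corresponds to l = 5.
cos θ_min = 5/√30, so θ_min ≈ 24.09°.
Σ m_l² = 110, so Σ(L_z)² = 110 ℏ².
|L| = ℏ√(5·6) = √30 ℏ ≈ 5.477ℏ.

θ_min ≈ 24.09°; Σ(L_z)² = 110 ℏ²; |L| = √30 ℏ ≈ 5.477ℏ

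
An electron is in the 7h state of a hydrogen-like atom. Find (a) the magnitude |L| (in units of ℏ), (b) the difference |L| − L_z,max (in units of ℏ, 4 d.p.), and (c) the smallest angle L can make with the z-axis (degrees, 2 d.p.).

7h means n = 7, l = 5.
|L| = ℏ√(5·6) = √30 ℏ ≈ 5.477ℏ.
|L| − L_z,max = (√30 − 5)ℏ ≈ 0.4772ℏ.
cos θ_min = 5/√30, so θ_min ≈ 24.09°.

|L| = √30 ℏ ≈ 5.477ℏ; |L|−L_z,max ≈ 0.4772ℏ; θ_min ≈ 24.09°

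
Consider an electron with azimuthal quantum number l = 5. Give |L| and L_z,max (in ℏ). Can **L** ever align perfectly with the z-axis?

No: L_z,max = 5ℏ < |L| = √30 ℏ ≈ 5.477ℏ

|L| = √30 ℏ ≈ 5.4772ℏ, while L_z,max = lℏ = 5ℏ.
Since |L| > L_z,max, the vector can never point exactly along z; the closest it comes is θ_min = arccos(5/√30) ≈ 24.1°.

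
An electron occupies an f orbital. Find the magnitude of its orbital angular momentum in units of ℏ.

An f state has l = 3.
|L| = ℏ√(l(l+1)) = ℏ√(3·4) = 2√3 ℏ

|L| = 2√3 ℏ ≈ 3.464ℏ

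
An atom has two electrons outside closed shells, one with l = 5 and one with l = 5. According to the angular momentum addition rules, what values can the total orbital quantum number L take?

L = 0, 1, 2, 3, 4, 5, 6, 7, 8, 9, 10

Angular momentum addition gives L = |l₁ − l₂|, …, l₁ + l₂.
So L can be 0, 1, 2, 3, 4, 5, 6, 7, 8, 9, 10.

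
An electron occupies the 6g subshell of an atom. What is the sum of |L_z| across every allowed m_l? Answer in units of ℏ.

Σ|L_z| = 20 ℏ

The 6g subshell has l = 4.
The allowed m_l values are -4, -3, -2, -1, 0, 1, 2, 3, 4.
Σ|m_l| = l(l+1) = 20.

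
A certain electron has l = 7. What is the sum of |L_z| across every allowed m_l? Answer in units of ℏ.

The allowed m_l values are -7, -6, -5, -4, -3, -2, -1, 0, 1, 2, 3, 4, 5, 6, 7.
Σ|m_l| = l(l+1) = 56.

Σ|L_z| = 56 ℏ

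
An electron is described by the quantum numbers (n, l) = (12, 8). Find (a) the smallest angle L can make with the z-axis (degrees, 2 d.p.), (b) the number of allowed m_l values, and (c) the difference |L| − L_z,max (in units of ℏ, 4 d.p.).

θ_min ≈ 19.47°; 17 values; |L|−L_z,max ≈ 0.4853ℏ

cos θ_min = 8/√72, so θ_min ≈ 19.47°.
There are 2l+1 = 17 values of m_l.
|L| − L_z,max = (6√2 − 8)ℏ ≈ 0.4853ℏ.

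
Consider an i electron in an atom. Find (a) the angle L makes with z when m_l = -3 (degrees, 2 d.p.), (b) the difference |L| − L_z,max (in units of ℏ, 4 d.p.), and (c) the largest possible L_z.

The letter i corresponds to l = 6.
For m_l = -3: cos θ = -3/√42, θ ≈ 117.58°.
|L| − L_z,max = (√42 − 6)ℏ ≈ 0.4807ℏ.
L_z,max = lℏ = 6ℏ.

θ(m_l=-3) ≈ 117.58°; |L|−L_z,max ≈ 0.4807ℏ; L_z,max = 6ℏ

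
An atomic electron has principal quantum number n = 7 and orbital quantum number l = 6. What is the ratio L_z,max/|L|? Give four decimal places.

|L| = √42 ℏ ≈ 6.4807ℏ, while L_z,max = lℏ = 6ℏ.
L_z,max/|L| = 6/√42 = 0.9258.

L_z,max/|L| = 0.9258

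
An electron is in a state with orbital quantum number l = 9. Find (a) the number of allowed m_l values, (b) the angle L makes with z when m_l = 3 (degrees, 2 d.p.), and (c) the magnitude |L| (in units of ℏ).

There are 2l+1 = 19 values of m_l.
For m_l = 3: cos θ = 3/√90, θ ≈ 71.57°.
|L| = ℏ√(9·10) = 3√10 ℏ ≈ 9.487ℏ.

19 values; θ(m_l=3) ≈ 71.57°; |L| = 3√10 ℏ ≈ 9.487ℏ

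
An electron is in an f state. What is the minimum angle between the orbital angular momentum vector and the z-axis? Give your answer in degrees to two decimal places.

For an f orbital, l = 3.
|L|² = l(l+1)ℏ² = 12ℏ², so |L| = 2√3 ℏ.
The smallest angle corresponds to the largest L_z, i.e. m_l = l = 3, giving L_z = 3ℏ.
cos θ_min = 3/√12, so θ_min ≈ 30.00°.

θ_min ≈ 30.00°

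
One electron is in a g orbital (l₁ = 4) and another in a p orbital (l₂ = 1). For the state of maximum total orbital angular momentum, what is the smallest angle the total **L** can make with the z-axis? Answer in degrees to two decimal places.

θ_min ≈ 24.09°

Angular momentum addition gives L = |l₁ − l₂|, …, l₁ + l₂.
L ∈ {3, 4, 5}.
The maximum is L = 5, with |L_tot| = ℏ√(5·6) = √30 ℏ.
The minimum angle with z is arccos(5/√30) ≈ 24.09°.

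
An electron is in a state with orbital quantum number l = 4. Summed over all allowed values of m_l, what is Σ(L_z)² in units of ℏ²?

The allowed m_l values are -4, -3, -2, -1, 0, 1, 2, 3, 4.
Summing m² from −4 to 4: Σ m_l² = 60.

Σ(L_z)² = 60 ℏ²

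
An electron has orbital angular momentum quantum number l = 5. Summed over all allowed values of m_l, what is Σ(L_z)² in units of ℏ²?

Σ(L_z)² = 110 ℏ²

The allowed m_l values are -5, -4, -3, -2, -1, 0, 1, 2, 3, 4, 5.
Summing m² from −5 to 5: Σ m_l² = 110.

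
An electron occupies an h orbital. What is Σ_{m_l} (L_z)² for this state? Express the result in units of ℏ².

For an h orbital, l = 5.
m_l ∈ {-5, -4, -3, -2, -1, 0, 1, 2, 3, 4, 5}.
Σ m_l² = 2·(1 + 4 + 9 + 16 + 25) = 110.

Σ(L_z)² = 110 ℏ²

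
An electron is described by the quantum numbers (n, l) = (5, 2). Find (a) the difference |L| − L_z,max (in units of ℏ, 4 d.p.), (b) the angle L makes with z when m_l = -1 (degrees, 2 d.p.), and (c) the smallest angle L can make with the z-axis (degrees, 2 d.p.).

|L|−L_z,max ≈ 0.4495ℏ; θ(m_l=-1) ≈ 114.09°; θ_min ≈ 35.26°

|L| − L_z,max = (√6 − 2)ℏ ≈ 0.4495ℏ.
For m_l = -1: cos θ = -1/√6, θ ≈ 114.09°.
cos θ_min = 2/√6, so θ_min ≈ 35.26°.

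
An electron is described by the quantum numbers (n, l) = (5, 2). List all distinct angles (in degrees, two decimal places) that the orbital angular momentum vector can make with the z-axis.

θ ∈ {35.26°, 65.91°, 90.00°, 114.09°, 144.74°}

|L|² = l(l+1)ℏ² = 6ℏ², so |L| = √6 ℏ.
cos θ = m_l/√6 for each m_l ∈ {-2, -1, 0, 1, 2}.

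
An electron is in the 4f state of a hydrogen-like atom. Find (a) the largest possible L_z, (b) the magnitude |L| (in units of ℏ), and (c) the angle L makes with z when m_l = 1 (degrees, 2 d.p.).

L_z,max = 3ℏ; |L| = 2√3 ℏ ≈ 3.464ℏ; θ(m_l=1) ≈ 73.22°

The 4f subshell has l = 3.
L_z,max = lℏ = 3ℏ.
|L| = ℏ√(3·4) = 2√3 ℏ ≈ 3.464ℏ.
For m_l = 1: cos θ = 1/√12, θ ≈ 73.22°.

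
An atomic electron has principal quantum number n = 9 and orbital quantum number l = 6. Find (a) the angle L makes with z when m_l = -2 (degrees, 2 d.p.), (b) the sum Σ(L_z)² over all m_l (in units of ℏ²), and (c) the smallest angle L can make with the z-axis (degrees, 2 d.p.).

For m_l = -2: cos θ = -2/√42, θ ≈ 107.98°.
Σ m_l² = 182, so Σ(L_z)² = 182 ℏ².
cos θ_min = 6/√42, so θ_min ≈ 22.21°.

θ(m_l=-2) ≈ 107.98°; Σ(L_z)² = 182 ℏ²; θ_min ≈ 22.21°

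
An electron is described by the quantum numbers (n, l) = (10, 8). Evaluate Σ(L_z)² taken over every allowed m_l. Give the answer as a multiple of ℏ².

Σ(L_z)² = 408 ℏ²

The allowed m_l values are -8, -7, -6, -5, -4, -3, -2, -1, 0, 1, 2, 3, 4, 5, 6, 7, 8.
Σ m_l² = l(l+1)(2l+1)/3 = 8·9·17/3 = 408.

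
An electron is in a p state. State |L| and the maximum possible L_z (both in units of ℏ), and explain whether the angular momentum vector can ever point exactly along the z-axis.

For a p orbital, l = 1.
|L| = √2 ℏ ≈ 1.4142ℏ, while L_z,max = lℏ = 1ℏ.
Since |L| > L_z,max, the vector can never point exactly along z; the closest it comes is θ_min = arccos(1/√2) ≈ 45.0°.

No: L_z,max = 1ℏ < |L| = √2 ℏ ≈ 1.414ℏ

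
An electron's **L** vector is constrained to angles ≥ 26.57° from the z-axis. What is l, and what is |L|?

At minimum angle, m_l = l, so cos θ = l/√(l(l+1)); cos²θ = l/(l+1) = 0.7999.
l = cos²θ/sin²θ ≈ 4.
Then |L| = ℏ√(4·5) = 2√5 ℏ.

l = 4, |L| = 2√5 ℏ ≈ 4.472ℏ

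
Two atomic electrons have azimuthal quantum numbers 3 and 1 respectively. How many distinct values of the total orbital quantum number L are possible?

Angular momentum addition gives L = |l₁ − l₂|, …, l₁ + l₂.
L ∈ {2, 3, 4}.
That is 3 values.

3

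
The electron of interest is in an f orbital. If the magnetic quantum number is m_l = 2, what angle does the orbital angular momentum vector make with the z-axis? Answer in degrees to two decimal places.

θ ≈ 54.74°

The letter f corresponds to l = 3.
|L|² = l(l+1)ℏ² = 12ℏ², so |L| = 2√3 ℏ.
L_z = m_l ℏ = 2ℏ.
cos θ = L_z/|L| = 2/√12, so θ ≈ 54.74°.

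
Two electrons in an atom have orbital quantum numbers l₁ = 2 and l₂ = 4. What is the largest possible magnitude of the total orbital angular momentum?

|L_tot|_max = √42 ℏ ≈ 6.481ℏ

L runs from |2 − 4| = 2 to 2 + 4 = 6.
Allowed values: L = 2, 3, 4, 5, 6.
The largest magnitude corresponds to L = 6: |L_tot| = ℏ√(6·7) = √42 ℏ.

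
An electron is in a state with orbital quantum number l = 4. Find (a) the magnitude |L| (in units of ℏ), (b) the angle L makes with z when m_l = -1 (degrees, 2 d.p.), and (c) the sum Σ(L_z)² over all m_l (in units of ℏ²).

|L| = ℏ√(4·5) = 2√5 ℏ ≈ 4.472ℏ.
For m_l = -1: cos θ = -1/√20, θ ≈ 102.92°.
Σ m_l² = 60, so Σ(L_z)² = 60 ℏ².

|L| = 2√5 ℏ ≈ 4.472ℏ; θ(m_l=-1) ≈ 102.92°; Σ(L_z)² = 60 ℏ²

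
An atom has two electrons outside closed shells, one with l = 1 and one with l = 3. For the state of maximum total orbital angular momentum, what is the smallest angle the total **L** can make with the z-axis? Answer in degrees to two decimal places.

θ_min ≈ 26.57°

The total orbital quantum number L ranges from |l₁ − l₂| to l₁ + l₂ in integer steps.
L ∈ {2, 3, 4}.
The maximum is L = 4, with |L_tot| = ℏ√(4·5) = 2√5 ℏ.
The minimum angle with z is arccos(4/√20) ≈ 26.57°.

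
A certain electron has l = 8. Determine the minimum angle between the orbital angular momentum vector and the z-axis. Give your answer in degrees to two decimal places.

|L| = √(l(l+1)) ℏ = 6√2 ℏ.
The smallest angle corresponds to the largest L_z, i.e. m_l = l = 8, giving L_z = 8ℏ.
cos θ_min = 8/√72, so θ_min ≈ 19.47°.

θ_min ≈ 19.47°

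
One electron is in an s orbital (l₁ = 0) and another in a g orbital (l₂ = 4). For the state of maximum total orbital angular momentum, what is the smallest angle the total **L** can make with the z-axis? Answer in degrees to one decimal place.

θ_min ≈ 26.6°

Angular momentum addition gives L = |l₁ − l₂|, …, l₁ + l₂.
L ∈ {4}.
The maximum is L = 4, with |L_tot| = ℏ√(4·5) = 2√5 ℏ.
The minimum angle with z is arccos(4/√20) ≈ 26.6°.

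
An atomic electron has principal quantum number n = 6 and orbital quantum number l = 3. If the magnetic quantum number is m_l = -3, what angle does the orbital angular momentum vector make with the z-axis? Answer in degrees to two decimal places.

|L|² = l(l+1)ℏ² = 12ℏ², so |L| = 2√3 ℏ.
L_z = m_l ℏ = −3ℏ.
cos θ = L_z/|L| = -3/√12, so θ ≈ 150.00°.

θ ≈ 150.00°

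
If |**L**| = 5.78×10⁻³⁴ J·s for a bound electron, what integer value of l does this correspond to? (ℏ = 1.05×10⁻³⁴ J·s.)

l = 5

|L|/ℏ = (5.78×10⁻³⁴)/(1.05×10⁻³⁴) ≈ 5.505.
Set l(l+1) = 30.30; the integer solution is l = 5.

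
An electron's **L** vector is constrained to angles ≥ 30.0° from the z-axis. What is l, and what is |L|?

l = 3, |L| = 2√3 ℏ ≈ 3.464ℏ

cos θ_min = l/√(l(l+1)) = √(l/(l+1)), so l/(l+1) = cos²(30.0°) = 0.7500.
Solving: l = 3.
Then |L| = ℏ√(3·4) = 2√3 ℏ.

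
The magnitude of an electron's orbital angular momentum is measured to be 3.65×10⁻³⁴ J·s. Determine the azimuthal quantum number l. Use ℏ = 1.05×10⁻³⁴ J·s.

Dividing by ℏ: |L|/ℏ ≈ 3.476.
(|L|/ℏ)² = l(l+1) ≈ 12.08 ⇒ l = 3.

l = 3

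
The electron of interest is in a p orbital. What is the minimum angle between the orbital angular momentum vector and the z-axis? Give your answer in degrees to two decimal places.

θ_min ≈ 45.00°

A p state has l = 1.
|L|² = l(l+1)ℏ² = 2ℏ², so |L| = √2 ℏ.
The smallest angle corresponds to the largest L_z, i.e. m_l = l = 1, giving L_z = 1ℏ.
cos θ_min = 1/√2, so θ_min ≈ 45.00°.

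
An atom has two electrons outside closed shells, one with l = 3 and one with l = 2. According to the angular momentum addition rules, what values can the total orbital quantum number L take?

L = 1, 2, 3, 4, 5

L runs from |3 − 2| = 1 to 3 + 2 = 5.
So L can be 1, 2, 3, 4, 5.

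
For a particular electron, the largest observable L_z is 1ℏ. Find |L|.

Since max m_l = l, l = 1.
|L| = ℏ√(l(l+1)) = √2 ℏ.

|L| = √2 ℏ ≈ 1.414ℏ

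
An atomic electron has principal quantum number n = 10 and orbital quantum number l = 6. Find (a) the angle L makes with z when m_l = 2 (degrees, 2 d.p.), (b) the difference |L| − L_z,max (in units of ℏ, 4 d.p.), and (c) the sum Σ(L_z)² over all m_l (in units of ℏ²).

For m_l = 2: cos θ = 2/√42, θ ≈ 72.02°.
|L| − L_z,max = (√42 − 6)ℏ ≈ 0.4807ℏ.
Σ m_l² = 182, so Σ(L_z)² = 182 ℏ².

θ(m_l=2) ≈ 72.02°; |L|−L_z,max ≈ 0.4807ℏ; Σ(L_z)² = 182 ℏ²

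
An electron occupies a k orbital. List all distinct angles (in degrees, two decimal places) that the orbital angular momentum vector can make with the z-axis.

For a k orbital, l = 7.
|L| = √(l(l+1)) ℏ = 2√14 ℏ.
cos θ = m_l/√56 for each m_l ∈ {-7, -6, -5, -4, -3, -2, -1, 0, 1, 2, 3, 4, 5, 6, 7}.

θ ∈ {20.70°, 36.70°, 48.08°, 57.69°, 66.37°, 74.50°, 82.32°, 90.00°, 97.68°, 105.50°, 113.63°, 122.31°, 131.92°, 143.30°, 159.30°}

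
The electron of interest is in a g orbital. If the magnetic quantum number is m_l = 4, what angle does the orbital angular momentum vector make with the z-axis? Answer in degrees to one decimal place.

A g state has l = 4.
|L| = ℏ√(l(l+1)) = 2√5 ℏ.
L_z = m_l ℏ = 4ℏ.
cos θ = L_z/|L| = 4/√20, so θ ≈ 26.6°.

θ ≈ 26.6°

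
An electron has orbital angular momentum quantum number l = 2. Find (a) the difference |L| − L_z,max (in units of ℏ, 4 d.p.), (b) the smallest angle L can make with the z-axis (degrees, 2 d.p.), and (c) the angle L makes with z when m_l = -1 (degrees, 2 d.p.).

|L| − L_z,max = (√6 − 2)ℏ ≈ 0.4495ℏ.
cos θ_min = 2/√6, so θ_min ≈ 35.26°.
For m_l = -1: cos θ = -1/√6, θ ≈ 114.09°.

|L|−L_z,max ≈ 0.4495ℏ; θ_min ≈ 35.26°; θ(m_l=-1) ≈ 114.09°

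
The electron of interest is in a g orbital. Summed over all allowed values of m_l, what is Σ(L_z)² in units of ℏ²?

G corresponds to l = 4.
m_l runs from −4 to 4, i.e. {-4, -3, -2, -1, 0, 1, 2, 3, 4}.
Summing m² from −4 to 4: Σ m_l² = 60.

Σ(L_z)² = 60 ℏ²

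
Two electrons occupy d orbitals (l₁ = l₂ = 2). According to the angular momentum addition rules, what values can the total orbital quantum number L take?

L = 0, 1, 2, 3, 4

By the triangle rule, |l₁ − l₂| ≤ L ≤ l₁ + l₂.
So L can be 0, 1, 2, 3, 4.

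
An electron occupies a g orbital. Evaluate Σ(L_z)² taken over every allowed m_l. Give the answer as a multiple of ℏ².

Σ(L_z)² = 60 ℏ²

The letter g corresponds to l = 4.
m_l ∈ {-4, -3, -2, -1, 0, 1, 2, 3, 4}.
Σ m_l² = l(l+1)(2l+1)/3 = 4·5·9/3 = 60.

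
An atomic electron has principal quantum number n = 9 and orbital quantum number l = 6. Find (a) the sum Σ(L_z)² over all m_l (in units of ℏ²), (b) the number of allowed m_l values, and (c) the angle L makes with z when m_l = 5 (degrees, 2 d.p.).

Σ m_l² = 182, so Σ(L_z)² = 182 ℏ².
There are 2l+1 = 13 values of m_l.
For m_l = 5: cos θ = 5/√42, θ ≈ 39.51°.

Σ(L_z)² = 182 ℏ²; 13 values; θ(m_l=5) ≈ 39.51°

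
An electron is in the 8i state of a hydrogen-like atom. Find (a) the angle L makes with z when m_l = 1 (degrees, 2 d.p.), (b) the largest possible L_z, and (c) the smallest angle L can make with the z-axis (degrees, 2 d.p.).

θ(m_l=1) ≈ 81.12°; L_z,max = 6ℏ; θ_min ≈ 22.21°

The 8i subshell has l = 6.
For m_l = 1: cos θ = 1/√42, θ ≈ 81.12°.
L_z,max = lℏ = 6ℏ.
cos θ_min = 6/√42, so θ_min ≈ 22.21°.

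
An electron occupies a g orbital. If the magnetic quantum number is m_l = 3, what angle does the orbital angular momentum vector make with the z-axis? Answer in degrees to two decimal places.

For a g orbital, l = 4.
|L| = ℏ√(l(l+1)) = 2√5 ℏ.
L_z = m_l ℏ = 3ℏ.
cos θ = L_z/|L| = 3/√20, so θ ≈ 47.87°.

θ ≈ 47.87°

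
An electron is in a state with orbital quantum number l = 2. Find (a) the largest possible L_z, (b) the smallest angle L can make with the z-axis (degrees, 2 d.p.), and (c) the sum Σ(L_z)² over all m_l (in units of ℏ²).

L_z,max = 2ℏ; θ_min ≈ 35.26°; Σ(L_z)² = 10 ℏ²

L_z,max = lℏ = 2ℏ.
cos θ_min = 2/√6, so θ_min ≈ 35.26°.
Σ m_l² = 10, so Σ(L_z)² = 10 ℏ².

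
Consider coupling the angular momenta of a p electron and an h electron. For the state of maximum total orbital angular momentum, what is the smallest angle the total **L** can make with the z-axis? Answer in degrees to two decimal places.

θ_min ≈ 22.21°

L runs from |1 − 5| = 4 to 1 + 5 = 6.
Allowed values: L = 4, 5, 6.
The maximum is L = 6, with |L_tot| = ℏ√(6·7) = √42 ℏ.
The minimum angle with z is arccos(6/√42) ≈ 22.21°.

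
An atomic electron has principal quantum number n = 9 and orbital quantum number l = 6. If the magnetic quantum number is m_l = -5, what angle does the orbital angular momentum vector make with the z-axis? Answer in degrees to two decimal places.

θ ≈ 140.49°

|L|² = l(l+1)ℏ² = 42ℏ², so |L| = √42 ℏ.
L_z = m_l ℏ = −5ℏ.
cos θ = L_z/|L| = -5/√42, so θ ≈ 140.49°.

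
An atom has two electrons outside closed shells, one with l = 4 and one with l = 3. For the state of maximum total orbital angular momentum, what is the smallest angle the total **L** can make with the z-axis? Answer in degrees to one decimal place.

L runs from |4 − 3| = 1 to 4 + 3 = 7.
So L can be 1, 2, 3, 4, 5, 6, 7.
The maximum is L = 7, with |L_tot| = ℏ√(7·8) = 2√14 ℏ.
The minimum angle with z is arccos(7/√56) ≈ 20.7°.

θ_min ≈ 20.7°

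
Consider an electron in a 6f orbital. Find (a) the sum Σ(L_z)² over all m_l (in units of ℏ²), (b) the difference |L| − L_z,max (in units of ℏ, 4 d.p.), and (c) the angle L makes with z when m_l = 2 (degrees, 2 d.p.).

For 6f, l = 3.
Σ m_l² = 28, so Σ(L_z)² = 28 ℏ².
|L| − L_z,max = (2√3 − 3)ℏ ≈ 0.4641ℏ.
For m_l = 2: cos θ = 2/√12, θ ≈ 54.74°.

Σ(L_z)² = 28 ℏ²; |L|−L_z,max ≈ 0.4641ℏ; θ(m_l=2) ≈ 54.74°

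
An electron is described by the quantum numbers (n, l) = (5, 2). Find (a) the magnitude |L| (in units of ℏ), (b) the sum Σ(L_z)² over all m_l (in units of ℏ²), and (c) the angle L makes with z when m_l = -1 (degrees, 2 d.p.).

|L| = ℏ√(2·3) = √6 ℏ ≈ 2.449ℏ.
Σ m_l² = 10, so Σ(L_z)² = 10 ℏ².
For m_l = -1: cos θ = -1/√6, θ ≈ 114.09°.

|L| = √6 ℏ ≈ 2.449ℏ; Σ(L_z)² = 10 ℏ²; θ(m_l=-1) ≈ 114.09°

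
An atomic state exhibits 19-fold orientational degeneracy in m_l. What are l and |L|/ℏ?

l = 9, |L| = 3√10 ℏ ≈ 9.487ℏ

2l + 1 = 19 ⇒ l = 9.
Then |L| = √(l(l+1)) ℏ = 3√10 ℏ.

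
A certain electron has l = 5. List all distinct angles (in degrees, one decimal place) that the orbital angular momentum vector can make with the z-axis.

|L| = √(l(l+1)) ℏ = √30 ℏ.
cos θ = m_l/√30 for each m_l ∈ {-5, -4, -3, -2, -1, 0, 1, 2, 3, 4, 5}.

θ ∈ {24.1°, 43.1°, 56.8°, 68.6°, 79.5°, 90.0°, 100.5°, 111.4°, 123.2°, 136.9°, 155.9°}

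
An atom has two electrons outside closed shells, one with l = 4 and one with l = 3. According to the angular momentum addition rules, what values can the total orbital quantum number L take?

By the triangle rule, |l₁ − l₂| ≤ L ≤ l₁ + l₂.
Allowed values: L = 1, 2, 3, 4, 5, 6, 7.

L = 1, 2, 3, 4, 5, 6, 7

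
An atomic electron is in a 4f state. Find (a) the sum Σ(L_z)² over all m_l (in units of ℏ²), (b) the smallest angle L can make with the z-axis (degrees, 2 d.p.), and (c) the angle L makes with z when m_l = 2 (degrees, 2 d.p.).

Σ(L_z)² = 28 ℏ²; θ_min ≈ 30.00°; θ(m_l=2) ≈ 54.74°

4f means n = 4, l = 3.
Σ m_l² = 28, so Σ(L_z)² = 28 ℏ².
cos θ_min = 3/√12, so θ_min ≈ 30.00°.
For m_l = 2: cos θ = 2/√12, θ ≈ 54.74°.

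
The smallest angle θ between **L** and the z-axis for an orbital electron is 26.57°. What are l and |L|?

At minimum angle, m_l = l, so cos θ = l/√(l(l+1)); cos²θ = l/(l+1) = 0.7999.
Solving: l = 4.
Then |L| = ℏ√(4·5) = 2√5 ℏ.

l = 4, |L| = 2√5 ℏ ≈ 4.472ℏ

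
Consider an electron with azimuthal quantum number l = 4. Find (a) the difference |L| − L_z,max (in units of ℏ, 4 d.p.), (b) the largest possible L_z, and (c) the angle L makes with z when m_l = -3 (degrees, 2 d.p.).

|L|−L_z,max ≈ 0.4721ℏ; L_z,max = 4ℏ; θ(m_l=-3) ≈ 132.13°

|L| − L_z,max = (2√5 − 4)ℏ ≈ 0.4721ℏ.
L_z,max = lℏ = 4ℏ.
For m_l = -3: cos θ = -3/√20, θ ≈ 132.13°.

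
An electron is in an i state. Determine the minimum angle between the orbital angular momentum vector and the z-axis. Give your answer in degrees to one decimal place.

An i state has l = 6.
|L| = √(l(l+1)) ℏ = √42 ℏ.
The smallest angle corresponds to the largest L_z, i.e. m_l = l = 6, giving L_z = 6ℏ.
cos θ_min = 6/√42, so θ_min ≈ 22.2°.

θ_min ≈ 22.2°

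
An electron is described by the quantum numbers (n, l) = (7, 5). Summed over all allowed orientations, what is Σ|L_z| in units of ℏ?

Σ|L_z| = 30 ℏ

m_l ∈ {-5, -4, -3, -2, -1, 0, 1, 2, 3, 4, 5}.
Σ|m_l| = 2·5(5+1)/2 = 30.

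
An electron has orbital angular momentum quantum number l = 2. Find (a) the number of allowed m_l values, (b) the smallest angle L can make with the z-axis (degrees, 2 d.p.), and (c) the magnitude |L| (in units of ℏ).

There are 2l+1 = 5 values of m_l.
cos θ_min = 2/√6, so θ_min ≈ 35.26°.
|L| = ℏ√(2·3) = √6 ℏ ≈ 2.449ℏ.

5 values; θ_min ≈ 35.26°; |L| = √6 ℏ ≈ 2.449ℏ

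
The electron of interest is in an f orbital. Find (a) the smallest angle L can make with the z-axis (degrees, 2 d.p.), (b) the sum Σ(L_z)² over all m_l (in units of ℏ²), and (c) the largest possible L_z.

An f state has l = 3.
cos θ_min = 3/√12, so θ_min ≈ 30.00°.
Σ m_l² = 28, so Σ(L_z)² = 28 ℏ².
L_z,max = lℏ = 3ℏ.

θ_min ≈ 30.00°; Σ(L_z)² = 28 ℏ²; L_z,max = 3ℏ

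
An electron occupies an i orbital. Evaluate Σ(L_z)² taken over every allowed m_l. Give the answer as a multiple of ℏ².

For an i orbital, l = 6.
m_l ∈ {-6, -5, -4, -3, -2, -1, 0, 1, 2, 3, 4, 5, 6}.
Σ m_l² = l(l+1)(2l+1)/3 = 6·7·13/3 = 182.

Σ(L_z)² = 182 ℏ²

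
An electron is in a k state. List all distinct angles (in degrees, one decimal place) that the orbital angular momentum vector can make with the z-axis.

For a k orbital, l = 7.
|L|² = l(l+1)ℏ² = 56ℏ², so |L| = 2√14 ℏ.
cos θ = m_l/√56 for each m_l ∈ {-7, -6, -5, -4, -3, -2, -1, 0, 1, 2, 3, 4, 5, 6, 7}.

θ ∈ {20.7°, 36.7°, 48.1°, 57.7°, 66.4°, 74.5°, 82.3°, 90.0°, 97.7°, 105.5°, 113.6°, 122.3°, 131.9°, 143.3°, 159.3°}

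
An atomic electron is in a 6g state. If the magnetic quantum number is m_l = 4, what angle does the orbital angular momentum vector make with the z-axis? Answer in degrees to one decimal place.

6g means n = 6, l = 4.
|L|² = l(l+1)ℏ² = 20ℏ², so |L| = 2√5 ℏ.
L_z = m_l ℏ = 4ℏ.
cos θ = L_z/|L| = 4/√20, so θ ≈ 26.6°.

θ ≈ 26.6°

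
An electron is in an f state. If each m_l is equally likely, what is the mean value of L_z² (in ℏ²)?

⟨L_z²⟩ = 4 ℏ²

An f state has l = 3.
m_l ∈ {-3, -2, -1, 0, 1, 2, 3}.
Average of L_z² over 7 states: 28/7 ℏ² = 4 ℏ².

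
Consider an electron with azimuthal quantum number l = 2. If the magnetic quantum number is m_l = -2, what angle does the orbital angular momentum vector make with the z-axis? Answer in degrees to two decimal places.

|L| = ℏ√(l(l+1)) = √6 ℏ.
L_z = m_l ℏ = −2ℏ.
cos θ = L_z/|L| = -2/√6, so θ ≈ 144.74°.

θ ≈ 144.74°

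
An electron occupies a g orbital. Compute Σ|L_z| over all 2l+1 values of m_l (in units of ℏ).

Σ|L_z| = 20 ℏ

A g state has l = 4.
m_l ∈ {-4, -3, -2, -1, 0, 1, 2, 3, 4}.
Σ|m_l| = 2·4(4+1)/2 = 20.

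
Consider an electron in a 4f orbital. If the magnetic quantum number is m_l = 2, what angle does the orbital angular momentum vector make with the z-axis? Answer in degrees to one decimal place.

θ ≈ 54.7°

For 4f, l = 3.
|L| = √(l(l+1)) ℏ = 2√3 ℏ.
L_z = m_l ℏ = 2ℏ.
cos θ = L_z/|L| = 2/√12, so θ ≈ 54.7°.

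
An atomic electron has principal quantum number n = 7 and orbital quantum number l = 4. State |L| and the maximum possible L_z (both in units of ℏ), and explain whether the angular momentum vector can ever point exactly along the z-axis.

|L| = 2√5 ℏ ≈ 4.4721ℏ, while L_z,max = lℏ = 4ℏ.
Since |L| > L_z,max, the vector can never point exactly along z; the closest it comes is θ_min = arccos(4/√20) ≈ 26.6°.

No: L_z,max = 4ℏ < |L| = 2√5 ℏ ≈ 4.472ℏ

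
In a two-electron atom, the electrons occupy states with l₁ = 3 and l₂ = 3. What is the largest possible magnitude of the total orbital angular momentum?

The total orbital quantum number L ranges from |l₁ − l₂| to l₁ + l₂ in integer steps.
L ∈ {0, 1, 2, 3, 4, 5, 6}.
The largest magnitude corresponds to L = 6: |L_tot| = ℏ√(6·7) = √42 ℏ.

|L_tot|_max = √42 ℏ ≈ 6.481ℏ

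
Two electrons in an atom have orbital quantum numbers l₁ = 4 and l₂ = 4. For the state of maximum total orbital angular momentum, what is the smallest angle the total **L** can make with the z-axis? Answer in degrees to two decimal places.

By the triangle rule, |l₁ − l₂| ≤ L ≤ l₁ + l₂.
L ∈ {0, 1, 2, 3, 4, 5, 6, 7, 8}.
The maximum is L = 8, with |L_tot| = ℏ√(8·9) = 6√2 ℏ.
The minimum angle with z is arccos(8/√72) ≈ 19.47°.

θ_min ≈ 19.47°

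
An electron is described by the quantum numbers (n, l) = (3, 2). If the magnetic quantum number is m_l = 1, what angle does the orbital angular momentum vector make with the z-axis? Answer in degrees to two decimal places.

|L| = ℏ√(l(l+1)) = √6 ℏ.
L_z = m_l ℏ = 1ℏ.
cos θ = L_z/|L| = 1/√6, so θ ≈ 65.91°.

θ ≈ 65.91°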